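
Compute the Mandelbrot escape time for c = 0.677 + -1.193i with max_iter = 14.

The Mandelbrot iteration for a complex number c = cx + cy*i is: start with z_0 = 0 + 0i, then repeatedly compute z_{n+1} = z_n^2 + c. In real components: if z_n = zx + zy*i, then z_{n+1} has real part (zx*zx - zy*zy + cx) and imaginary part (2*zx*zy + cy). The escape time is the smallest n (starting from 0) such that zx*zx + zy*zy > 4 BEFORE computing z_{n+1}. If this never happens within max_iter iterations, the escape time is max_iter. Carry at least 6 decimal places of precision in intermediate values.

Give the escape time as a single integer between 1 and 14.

Answer: 2

Derivation:
z_0 = 0 + 0i, c = 0.6770 + -1.1930i
Iter 1: z = 0.6770 + -1.1930i, |z|^2 = 1.8816
Iter 2: z = -0.2879 + -2.8083i, |z|^2 = 7.9696
Escaped at iteration 2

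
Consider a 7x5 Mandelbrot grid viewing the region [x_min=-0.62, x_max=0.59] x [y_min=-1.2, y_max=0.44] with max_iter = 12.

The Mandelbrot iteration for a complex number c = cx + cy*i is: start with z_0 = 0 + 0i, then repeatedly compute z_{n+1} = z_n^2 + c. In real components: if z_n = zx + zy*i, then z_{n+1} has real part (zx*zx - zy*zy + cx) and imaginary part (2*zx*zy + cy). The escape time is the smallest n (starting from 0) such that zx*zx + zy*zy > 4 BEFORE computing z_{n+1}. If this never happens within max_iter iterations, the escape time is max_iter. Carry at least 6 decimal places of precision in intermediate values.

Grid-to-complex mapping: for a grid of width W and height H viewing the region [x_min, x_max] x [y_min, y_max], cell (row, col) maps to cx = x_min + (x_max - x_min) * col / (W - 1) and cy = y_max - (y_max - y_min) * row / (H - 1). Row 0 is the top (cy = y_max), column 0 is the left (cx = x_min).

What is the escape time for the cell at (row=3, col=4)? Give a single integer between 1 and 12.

Answer: 5

Derivation:
z_0 = 0 + 0i, c = 0.1867 + -0.7900i
Iter 1: z = 0.1867 + -0.7900i, |z|^2 = 0.6589
Iter 2: z = -0.4026 + -1.0849i, |z|^2 = 1.3392
Iter 3: z = -0.8283 + 0.0836i, |z|^2 = 0.6931
Iter 4: z = 0.8658 + -0.9284i, |z|^2 = 1.6116
Iter 5: z = 0.0743 + -2.3977i, |z|^2 = 5.7546
Escaped at iteration 5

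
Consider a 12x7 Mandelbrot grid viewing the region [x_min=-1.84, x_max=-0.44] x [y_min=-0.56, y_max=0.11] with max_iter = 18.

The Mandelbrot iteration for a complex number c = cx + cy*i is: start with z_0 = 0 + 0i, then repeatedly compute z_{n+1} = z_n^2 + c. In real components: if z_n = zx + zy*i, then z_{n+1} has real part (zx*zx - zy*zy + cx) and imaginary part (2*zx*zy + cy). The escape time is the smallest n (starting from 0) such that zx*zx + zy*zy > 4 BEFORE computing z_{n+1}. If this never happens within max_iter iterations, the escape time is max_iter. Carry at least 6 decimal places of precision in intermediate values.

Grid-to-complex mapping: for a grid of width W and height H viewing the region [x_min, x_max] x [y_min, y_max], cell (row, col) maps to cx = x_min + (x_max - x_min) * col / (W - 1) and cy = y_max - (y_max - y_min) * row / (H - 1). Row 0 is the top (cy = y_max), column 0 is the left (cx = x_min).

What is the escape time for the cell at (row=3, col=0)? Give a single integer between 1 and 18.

z_0 = 0 + 0i, c = -1.8400 + -0.2250i
Iter 1: z = -1.8400 + -0.2250i, |z|^2 = 3.4362
Iter 2: z = 1.4950 + 0.6030i, |z|^2 = 2.5986
Iter 3: z = 0.0313 + 1.5779i, |z|^2 = 2.4909
Iter 4: z = -4.3289 + -0.1261i, |z|^2 = 18.7554
Escaped at iteration 4

Answer: 4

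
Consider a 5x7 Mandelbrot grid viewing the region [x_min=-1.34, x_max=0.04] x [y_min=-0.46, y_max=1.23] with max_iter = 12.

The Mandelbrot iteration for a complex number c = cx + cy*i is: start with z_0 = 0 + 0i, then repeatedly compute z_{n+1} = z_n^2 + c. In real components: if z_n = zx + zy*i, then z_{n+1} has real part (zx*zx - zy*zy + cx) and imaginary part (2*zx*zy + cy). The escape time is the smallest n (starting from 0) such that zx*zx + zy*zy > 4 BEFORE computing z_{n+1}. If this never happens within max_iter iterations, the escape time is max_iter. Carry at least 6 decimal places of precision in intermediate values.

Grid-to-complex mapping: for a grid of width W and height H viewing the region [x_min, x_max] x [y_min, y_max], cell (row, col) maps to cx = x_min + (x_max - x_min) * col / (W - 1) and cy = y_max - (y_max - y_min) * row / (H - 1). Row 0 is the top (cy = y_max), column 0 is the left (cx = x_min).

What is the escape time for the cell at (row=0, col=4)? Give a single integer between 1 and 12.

z_0 = 0 + 0i, c = 0.0400 + 1.2300i
Iter 1: z = 0.0400 + 1.2300i, |z|^2 = 1.5145
Iter 2: z = -1.4713 + 1.3284i, |z|^2 = 3.9294
Iter 3: z = 0.4401 + -2.6789i, |z|^2 = 7.3704
Escaped at iteration 3

Answer: 3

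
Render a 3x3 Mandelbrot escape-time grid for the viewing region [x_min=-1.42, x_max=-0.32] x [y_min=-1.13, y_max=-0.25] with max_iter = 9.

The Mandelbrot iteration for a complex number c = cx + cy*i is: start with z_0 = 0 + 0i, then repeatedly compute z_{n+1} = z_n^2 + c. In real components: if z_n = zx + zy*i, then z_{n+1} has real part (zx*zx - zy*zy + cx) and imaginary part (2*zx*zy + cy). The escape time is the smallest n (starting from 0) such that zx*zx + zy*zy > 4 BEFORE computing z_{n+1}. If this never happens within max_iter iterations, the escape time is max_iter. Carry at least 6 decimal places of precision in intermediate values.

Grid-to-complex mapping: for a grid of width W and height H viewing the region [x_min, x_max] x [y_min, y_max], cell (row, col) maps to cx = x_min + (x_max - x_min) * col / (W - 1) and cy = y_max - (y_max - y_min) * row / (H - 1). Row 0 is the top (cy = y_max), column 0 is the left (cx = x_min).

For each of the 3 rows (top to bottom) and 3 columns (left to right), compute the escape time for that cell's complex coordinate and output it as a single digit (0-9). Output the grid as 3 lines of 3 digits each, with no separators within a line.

Answer: 599
349
234

Derivation:
(row=0, col=0): c = -1.4200 + -0.2500i → escape time 5
(row=0, col=1): c = -0.8700 + -0.2500i → escape time 9
(row=0, col=2): c = -0.3200 + -0.2500i → escape time 9
(row=1, col=0): c = -1.4200 + -0.6900i → escape time 3
(row=1, col=1): c = -0.8700 + -0.6900i → escape time 4
(row=1, col=2): c = -0.3200 + -0.6900i → escape time 9
(row=2, col=0): c = -1.4200 + -1.1300i → escape time 2
(row=2, col=1): c = -0.8700 + -1.1300i → escape time 3
(row=2, col=2): c = -0.3200 + -1.1300i → escape time 4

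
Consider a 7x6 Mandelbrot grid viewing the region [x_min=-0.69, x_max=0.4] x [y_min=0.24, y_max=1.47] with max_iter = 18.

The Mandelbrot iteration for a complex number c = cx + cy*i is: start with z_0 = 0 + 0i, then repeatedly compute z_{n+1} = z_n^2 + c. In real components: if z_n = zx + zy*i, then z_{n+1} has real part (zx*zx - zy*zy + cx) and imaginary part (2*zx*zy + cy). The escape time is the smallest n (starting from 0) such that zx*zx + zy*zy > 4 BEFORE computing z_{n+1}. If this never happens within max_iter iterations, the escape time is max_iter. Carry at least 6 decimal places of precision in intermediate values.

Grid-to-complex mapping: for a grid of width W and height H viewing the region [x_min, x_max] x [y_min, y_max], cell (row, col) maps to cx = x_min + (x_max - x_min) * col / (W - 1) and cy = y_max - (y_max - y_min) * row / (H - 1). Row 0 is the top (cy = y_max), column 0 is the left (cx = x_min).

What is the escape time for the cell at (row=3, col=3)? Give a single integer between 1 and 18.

z_0 = 0 + 0i, c = -0.1450 + 0.7320i
Iter 1: z = -0.1450 + 0.7320i, |z|^2 = 0.5568
Iter 2: z = -0.6598 + 0.5197i, |z|^2 = 0.7054
Iter 3: z = 0.0202 + 0.0462i, |z|^2 = 0.0025
Iter 4: z = -0.1467 + 0.7339i, |z|^2 = 0.5601
Iter 5: z = -0.6620 + 0.5166i, |z|^2 = 0.7052
Iter 6: z = 0.0264 + 0.0479i, |z|^2 = 0.0030
Iter 7: z = -0.1466 + 0.7345i, |z|^2 = 0.5610
Iter 8: z = -0.6630 + 0.5166i, |z|^2 = 0.7065
Iter 9: z = 0.0277 + 0.0469i, |z|^2 = 0.0030
Iter 10: z = -0.1464 + 0.7346i, |z|^2 = 0.5611
Iter 11: z = -0.6632 + 0.5169i, |z|^2 = 0.7070
Iter 12: z = 0.0277 + 0.0464i, |z|^2 = 0.0029
Iter 13: z = -0.1464 + 0.7346i, |z|^2 = 0.5610
Iter 14: z = -0.6632 + 0.5169i, |z|^2 = 0.7070
Iter 15: z = 0.0276 + 0.0464i, |z|^2 = 0.0029
Iter 16: z = -0.1464 + 0.7346i, |z|^2 = 0.5610
Iter 17: z = -0.6631 + 0.5169i, |z|^2 = 0.7070

Answer: 18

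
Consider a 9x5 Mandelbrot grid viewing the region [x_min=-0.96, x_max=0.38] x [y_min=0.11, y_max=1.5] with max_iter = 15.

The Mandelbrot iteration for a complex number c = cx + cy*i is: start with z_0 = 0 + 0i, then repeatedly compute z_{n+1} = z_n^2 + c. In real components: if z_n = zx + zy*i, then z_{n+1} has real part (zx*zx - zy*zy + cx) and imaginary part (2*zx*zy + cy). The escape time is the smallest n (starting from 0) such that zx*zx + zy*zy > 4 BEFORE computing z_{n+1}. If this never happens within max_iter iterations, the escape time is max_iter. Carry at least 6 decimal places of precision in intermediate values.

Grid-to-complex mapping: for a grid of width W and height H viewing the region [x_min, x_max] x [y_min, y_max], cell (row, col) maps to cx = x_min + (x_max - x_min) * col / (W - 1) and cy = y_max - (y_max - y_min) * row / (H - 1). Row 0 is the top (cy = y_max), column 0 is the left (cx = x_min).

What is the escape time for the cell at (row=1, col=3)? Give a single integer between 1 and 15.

Answer: 3

Derivation:
z_0 = 0 + 0i, c = -0.4575 + 1.1525i
Iter 1: z = -0.4575 + 1.1525i, |z|^2 = 1.5376
Iter 2: z = -1.5765 + 0.0980i, |z|^2 = 2.4948
Iter 3: z = 2.0181 + 0.8436i, |z|^2 = 4.7844
Escaped at iteration 3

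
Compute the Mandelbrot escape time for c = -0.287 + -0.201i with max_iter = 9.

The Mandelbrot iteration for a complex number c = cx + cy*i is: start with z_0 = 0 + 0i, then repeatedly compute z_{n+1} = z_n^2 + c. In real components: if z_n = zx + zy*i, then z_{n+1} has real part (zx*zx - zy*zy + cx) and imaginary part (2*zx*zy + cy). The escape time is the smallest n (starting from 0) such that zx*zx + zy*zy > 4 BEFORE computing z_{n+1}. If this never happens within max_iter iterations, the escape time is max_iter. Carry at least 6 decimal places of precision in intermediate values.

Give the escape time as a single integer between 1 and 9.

z_0 = 0 + 0i, c = -0.2870 + -0.2010i
Iter 1: z = -0.2870 + -0.2010i, |z|^2 = 0.1228
Iter 2: z = -0.2450 + -0.0856i, |z|^2 = 0.0674
Iter 3: z = -0.2343 + -0.1590i, |z|^2 = 0.0802
Iter 4: z = -0.2574 + -0.1265i, |z|^2 = 0.0823
Iter 5: z = -0.2367 + -0.1359i, |z|^2 = 0.0745
Iter 6: z = -0.2494 + -0.1367i, |z|^2 = 0.0809
Iter 7: z = -0.2435 + -0.1328i, |z|^2 = 0.0769
Iter 8: z = -0.2454 + -0.1363i, |z|^2 = 0.0788

Answer: 9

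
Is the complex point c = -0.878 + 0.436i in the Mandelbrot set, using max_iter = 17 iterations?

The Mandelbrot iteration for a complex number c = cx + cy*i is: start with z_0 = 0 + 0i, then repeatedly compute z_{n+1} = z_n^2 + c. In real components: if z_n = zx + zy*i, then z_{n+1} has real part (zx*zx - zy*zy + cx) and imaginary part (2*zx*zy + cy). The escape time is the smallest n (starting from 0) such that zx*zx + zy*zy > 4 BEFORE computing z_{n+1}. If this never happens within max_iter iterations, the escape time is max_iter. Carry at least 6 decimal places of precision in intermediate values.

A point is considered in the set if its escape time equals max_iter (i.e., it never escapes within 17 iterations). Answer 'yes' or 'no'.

z_0 = 0 + 0i, c = -0.8780 + 0.4360i
Iter 1: z = -0.8780 + 0.4360i, |z|^2 = 0.9610
Iter 2: z = -0.2972 + -0.3296i, |z|^2 = 0.1970
Iter 3: z = -0.8983 + 0.6319i, |z|^2 = 1.2063
Iter 4: z = -0.4704 + -0.6993i, |z|^2 = 0.7103
Iter 5: z = -1.1458 + 1.0939i, |z|^2 = 2.5096
Iter 6: z = -0.7617 + -2.0709i, |z|^2 = 4.8686
Escaped at iteration 6

Answer: no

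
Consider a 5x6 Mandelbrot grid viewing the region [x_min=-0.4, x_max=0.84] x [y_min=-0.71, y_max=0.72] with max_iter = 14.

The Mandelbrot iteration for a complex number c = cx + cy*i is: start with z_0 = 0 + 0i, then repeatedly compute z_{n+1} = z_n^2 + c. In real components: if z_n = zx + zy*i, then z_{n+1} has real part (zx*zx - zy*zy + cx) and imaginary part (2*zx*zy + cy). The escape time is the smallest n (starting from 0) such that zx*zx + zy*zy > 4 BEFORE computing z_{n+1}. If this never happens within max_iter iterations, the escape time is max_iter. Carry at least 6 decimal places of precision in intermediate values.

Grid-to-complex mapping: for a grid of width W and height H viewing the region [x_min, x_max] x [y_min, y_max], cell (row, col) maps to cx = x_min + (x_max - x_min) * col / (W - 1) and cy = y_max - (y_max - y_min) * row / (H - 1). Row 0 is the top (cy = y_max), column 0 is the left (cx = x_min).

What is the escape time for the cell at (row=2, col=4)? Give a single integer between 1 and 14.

z_0 = 0 + 0i, c = 0.8400 + 0.1480i
Iter 1: z = 0.8400 + 0.1480i, |z|^2 = 0.7275
Iter 2: z = 1.5237 + 0.3966i, |z|^2 = 2.4790
Iter 3: z = 3.0043 + 1.3567i, |z|^2 = 10.8667
Escaped at iteration 3

Answer: 3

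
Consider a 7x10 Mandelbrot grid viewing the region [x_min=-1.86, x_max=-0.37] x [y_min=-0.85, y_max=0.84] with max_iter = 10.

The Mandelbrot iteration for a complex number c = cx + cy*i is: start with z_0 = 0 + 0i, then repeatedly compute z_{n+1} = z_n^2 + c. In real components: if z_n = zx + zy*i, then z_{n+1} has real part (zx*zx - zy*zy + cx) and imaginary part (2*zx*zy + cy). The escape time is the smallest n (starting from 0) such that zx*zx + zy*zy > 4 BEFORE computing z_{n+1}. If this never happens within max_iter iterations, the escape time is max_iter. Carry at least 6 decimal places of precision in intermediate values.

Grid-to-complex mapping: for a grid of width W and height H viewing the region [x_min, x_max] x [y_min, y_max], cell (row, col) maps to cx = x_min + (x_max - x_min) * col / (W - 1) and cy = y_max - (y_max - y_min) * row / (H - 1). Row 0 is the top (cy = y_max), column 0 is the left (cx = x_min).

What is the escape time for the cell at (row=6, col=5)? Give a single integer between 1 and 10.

Answer: 10

Derivation:
z_0 = 0 + 0i, c = -0.6183 + -0.2867i
Iter 1: z = -0.6183 + -0.2867i, |z|^2 = 0.4645
Iter 2: z = -0.3182 + 0.0678i, |z|^2 = 0.1058
Iter 3: z = -0.5217 + -0.3298i, |z|^2 = 0.3810
Iter 4: z = -0.4550 + 0.0575i, |z|^2 = 0.2103
Iter 5: z = -0.4147 + -0.3390i, |z|^2 = 0.2868
Iter 6: z = -0.5613 + -0.0056i, |z|^2 = 0.3151
Iter 7: z = -0.3033 + -0.2804i, |z|^2 = 0.1706
Iter 8: z = -0.6050 + -0.1166i, |z|^2 = 0.3796
Iter 9: z = -0.2659 + -0.1456i, |z|^2 = 0.0919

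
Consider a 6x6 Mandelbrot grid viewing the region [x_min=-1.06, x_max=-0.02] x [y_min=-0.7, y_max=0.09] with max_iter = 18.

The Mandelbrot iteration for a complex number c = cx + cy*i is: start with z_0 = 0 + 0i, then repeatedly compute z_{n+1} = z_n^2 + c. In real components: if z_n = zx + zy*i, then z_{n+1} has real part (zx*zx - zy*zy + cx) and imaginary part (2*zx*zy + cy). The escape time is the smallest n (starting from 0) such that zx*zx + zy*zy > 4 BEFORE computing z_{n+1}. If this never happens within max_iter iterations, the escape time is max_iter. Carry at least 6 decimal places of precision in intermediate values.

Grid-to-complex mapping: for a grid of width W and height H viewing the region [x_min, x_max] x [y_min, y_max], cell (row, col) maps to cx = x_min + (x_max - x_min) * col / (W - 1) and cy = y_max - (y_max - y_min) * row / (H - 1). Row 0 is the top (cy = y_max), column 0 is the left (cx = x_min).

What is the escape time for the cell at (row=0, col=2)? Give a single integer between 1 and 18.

Answer: 18

Derivation:
z_0 = 0 + 0i, c = -0.6440 + 0.0900i
Iter 1: z = -0.6440 + 0.0900i, |z|^2 = 0.4228
Iter 2: z = -0.2374 + -0.0259i, |z|^2 = 0.0570
Iter 3: z = -0.5883 + 0.1023i, |z|^2 = 0.3566
Iter 4: z = -0.3083 + -0.0304i, |z|^2 = 0.0960
Iter 5: z = -0.5499 + 0.1087i, |z|^2 = 0.3142
Iter 6: z = -0.3535 + -0.0296i, |z|^2 = 0.1258
Iter 7: z = -0.5199 + 0.1109i, |z|^2 = 0.2826
Iter 8: z = -0.3860 + -0.0253i, |z|^2 = 0.1496
Iter 9: z = -0.4957 + 0.1096i, |z|^2 = 0.2577
Iter 10: z = -0.4103 + -0.0186i, |z|^2 = 0.1687
Iter 11: z = -0.4760 + 0.1053i, |z|^2 = 0.2376
Iter 12: z = -0.4285 + -0.0102i, |z|^2 = 0.1837
Iter 13: z = -0.4605 + 0.0987i, |z|^2 = 0.2218
Iter 14: z = -0.4417 + -0.0009i, |z|^2 = 0.1951
Iter 15: z = -0.4489 + 0.0908i, |z|^2 = 0.2098
Iter 16: z = -0.4508 + 0.0085i, |z|^2 = 0.2032
Iter 17: z = -0.4409 + 0.0824i, |z|^2 = 0.2012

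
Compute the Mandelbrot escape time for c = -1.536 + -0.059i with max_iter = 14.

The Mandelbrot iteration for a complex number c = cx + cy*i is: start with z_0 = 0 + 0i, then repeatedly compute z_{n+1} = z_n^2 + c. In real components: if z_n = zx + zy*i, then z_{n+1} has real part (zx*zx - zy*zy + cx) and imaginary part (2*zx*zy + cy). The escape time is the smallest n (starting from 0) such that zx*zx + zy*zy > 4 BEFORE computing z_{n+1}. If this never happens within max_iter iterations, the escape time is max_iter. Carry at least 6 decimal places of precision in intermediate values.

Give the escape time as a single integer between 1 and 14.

Answer: 7

Derivation:
z_0 = 0 + 0i, c = -1.5360 + -0.0590i
Iter 1: z = -1.5360 + -0.0590i, |z|^2 = 2.3628
Iter 2: z = 0.8198 + 0.1222i, |z|^2 = 0.6870
Iter 3: z = -0.8788 + 0.1414i, |z|^2 = 0.7924
Iter 4: z = -0.7836 + -0.3076i, |z|^2 = 0.7087
Iter 5: z = -1.0165 + 0.4231i, |z|^2 = 1.2124
Iter 6: z = -0.6817 + -0.9192i, |z|^2 = 1.3096
Iter 7: z = -1.9163 + 1.1942i, |z|^2 = 5.0983
Escaped at iteration 7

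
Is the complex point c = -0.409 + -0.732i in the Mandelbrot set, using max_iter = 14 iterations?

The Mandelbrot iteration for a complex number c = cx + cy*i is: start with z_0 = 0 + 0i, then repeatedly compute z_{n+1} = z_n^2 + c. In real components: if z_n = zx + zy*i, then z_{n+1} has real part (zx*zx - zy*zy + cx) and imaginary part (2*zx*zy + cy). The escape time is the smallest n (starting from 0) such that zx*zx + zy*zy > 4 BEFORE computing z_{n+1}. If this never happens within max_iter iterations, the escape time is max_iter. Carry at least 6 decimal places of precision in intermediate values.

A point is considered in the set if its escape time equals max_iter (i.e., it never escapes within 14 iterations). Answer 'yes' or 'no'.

Answer: no

Derivation:
z_0 = 0 + 0i, c = -0.4090 + -0.7320i
Iter 1: z = -0.4090 + -0.7320i, |z|^2 = 0.7031
Iter 2: z = -0.7775 + -0.1332i, |z|^2 = 0.6223
Iter 3: z = 0.1778 + -0.5248i, |z|^2 = 0.3071
Iter 4: z = -0.6528 + -0.9187i, |z|^2 = 1.2701
Iter 5: z = -0.8268 + 0.4674i, |z|^2 = 0.9020
Iter 6: z = 0.0560 + -1.5049i, |z|^2 = 2.2679
Iter 7: z = -2.6706 + -0.9006i, |z|^2 = 7.9431
Escaped at iteration 7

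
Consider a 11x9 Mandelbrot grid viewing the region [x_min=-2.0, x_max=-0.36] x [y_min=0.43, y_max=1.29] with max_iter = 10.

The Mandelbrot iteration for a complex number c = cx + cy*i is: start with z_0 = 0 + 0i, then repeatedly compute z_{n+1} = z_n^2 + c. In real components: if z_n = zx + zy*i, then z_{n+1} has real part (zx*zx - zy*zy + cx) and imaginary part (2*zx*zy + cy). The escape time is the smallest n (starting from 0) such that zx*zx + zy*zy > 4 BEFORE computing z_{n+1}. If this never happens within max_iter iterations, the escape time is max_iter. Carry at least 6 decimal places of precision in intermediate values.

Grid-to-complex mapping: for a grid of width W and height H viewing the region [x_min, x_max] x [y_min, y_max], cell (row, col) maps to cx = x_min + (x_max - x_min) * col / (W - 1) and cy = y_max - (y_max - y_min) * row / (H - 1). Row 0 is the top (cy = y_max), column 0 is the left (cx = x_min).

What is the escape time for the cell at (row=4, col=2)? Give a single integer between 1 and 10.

z_0 = 0 + 0i, c = -1.6720 + 0.8600i
Iter 1: z = -1.6720 + 0.8600i, |z|^2 = 3.5352
Iter 2: z = 0.3840 + -2.0158i, |z|^2 = 4.2111
Escaped at iteration 2

Answer: 2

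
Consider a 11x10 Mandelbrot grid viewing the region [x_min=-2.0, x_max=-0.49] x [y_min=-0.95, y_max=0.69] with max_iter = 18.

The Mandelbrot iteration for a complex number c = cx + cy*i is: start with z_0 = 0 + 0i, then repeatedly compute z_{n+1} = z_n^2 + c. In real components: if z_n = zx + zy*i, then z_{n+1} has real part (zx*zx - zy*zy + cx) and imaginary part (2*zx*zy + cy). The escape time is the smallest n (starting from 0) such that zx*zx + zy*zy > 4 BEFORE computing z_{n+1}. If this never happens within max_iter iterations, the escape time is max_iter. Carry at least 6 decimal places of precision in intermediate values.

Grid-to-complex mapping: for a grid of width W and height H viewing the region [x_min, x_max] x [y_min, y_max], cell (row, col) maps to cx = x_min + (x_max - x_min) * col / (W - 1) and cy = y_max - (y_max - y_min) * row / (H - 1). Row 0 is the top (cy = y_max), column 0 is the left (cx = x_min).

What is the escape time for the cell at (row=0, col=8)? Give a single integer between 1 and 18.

Answer: 4

Derivation:
z_0 = 0 + 0i, c = -0.7920 + 0.6900i
Iter 1: z = -0.7920 + 0.6900i, |z|^2 = 1.1034
Iter 2: z = -0.6408 + -0.4030i, |z|^2 = 0.5730
Iter 3: z = -0.5437 + 1.2065i, |z|^2 = 1.7512
Iter 4: z = -1.9519 + -0.6219i, |z|^2 = 4.1968
Escaped at iteration 4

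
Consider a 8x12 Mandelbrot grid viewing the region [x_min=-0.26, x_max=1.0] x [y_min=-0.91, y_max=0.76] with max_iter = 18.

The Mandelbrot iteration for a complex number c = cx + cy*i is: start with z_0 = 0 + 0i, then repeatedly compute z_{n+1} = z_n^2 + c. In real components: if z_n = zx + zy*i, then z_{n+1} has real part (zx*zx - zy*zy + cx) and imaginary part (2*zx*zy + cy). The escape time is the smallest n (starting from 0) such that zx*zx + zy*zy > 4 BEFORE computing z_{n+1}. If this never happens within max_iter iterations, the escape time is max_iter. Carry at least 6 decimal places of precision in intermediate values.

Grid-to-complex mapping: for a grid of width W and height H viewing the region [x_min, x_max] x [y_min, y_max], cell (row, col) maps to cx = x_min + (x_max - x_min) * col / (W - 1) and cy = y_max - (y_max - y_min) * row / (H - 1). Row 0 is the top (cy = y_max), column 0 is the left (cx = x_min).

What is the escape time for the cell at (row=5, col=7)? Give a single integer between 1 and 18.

z_0 = 0 + 0i, c = 1.0000 + 0.0009i
Iter 1: z = 1.0000 + 0.0009i, |z|^2 = 1.0000
Iter 2: z = 2.0000 + 0.0027i, |z|^2 = 4.0000
Escaped at iteration 2

Answer: 2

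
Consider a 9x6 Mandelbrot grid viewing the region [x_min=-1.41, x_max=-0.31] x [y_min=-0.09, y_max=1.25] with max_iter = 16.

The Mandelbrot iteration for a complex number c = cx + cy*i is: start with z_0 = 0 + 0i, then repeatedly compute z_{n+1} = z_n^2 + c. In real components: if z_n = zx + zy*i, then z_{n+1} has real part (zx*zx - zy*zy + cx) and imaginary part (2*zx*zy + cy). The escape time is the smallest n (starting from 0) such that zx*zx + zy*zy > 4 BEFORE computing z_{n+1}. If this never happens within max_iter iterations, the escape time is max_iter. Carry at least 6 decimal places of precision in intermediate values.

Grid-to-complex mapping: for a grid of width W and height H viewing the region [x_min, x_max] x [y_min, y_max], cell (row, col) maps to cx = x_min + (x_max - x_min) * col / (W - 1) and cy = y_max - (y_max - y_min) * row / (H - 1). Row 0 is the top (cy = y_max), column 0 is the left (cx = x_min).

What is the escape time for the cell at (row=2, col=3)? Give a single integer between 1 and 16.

z_0 = 0 + 0i, c = -0.9975 + 0.7140i
Iter 1: z = -0.9975 + 0.7140i, |z|^2 = 1.5048
Iter 2: z = -0.5123 + -0.7104i, |z|^2 = 0.7672
Iter 3: z = -1.2398 + 1.4419i, |z|^2 = 3.6161
Iter 4: z = -1.5395 + -2.8612i, |z|^2 = 10.5568
Escaped at iteration 4

Answer: 4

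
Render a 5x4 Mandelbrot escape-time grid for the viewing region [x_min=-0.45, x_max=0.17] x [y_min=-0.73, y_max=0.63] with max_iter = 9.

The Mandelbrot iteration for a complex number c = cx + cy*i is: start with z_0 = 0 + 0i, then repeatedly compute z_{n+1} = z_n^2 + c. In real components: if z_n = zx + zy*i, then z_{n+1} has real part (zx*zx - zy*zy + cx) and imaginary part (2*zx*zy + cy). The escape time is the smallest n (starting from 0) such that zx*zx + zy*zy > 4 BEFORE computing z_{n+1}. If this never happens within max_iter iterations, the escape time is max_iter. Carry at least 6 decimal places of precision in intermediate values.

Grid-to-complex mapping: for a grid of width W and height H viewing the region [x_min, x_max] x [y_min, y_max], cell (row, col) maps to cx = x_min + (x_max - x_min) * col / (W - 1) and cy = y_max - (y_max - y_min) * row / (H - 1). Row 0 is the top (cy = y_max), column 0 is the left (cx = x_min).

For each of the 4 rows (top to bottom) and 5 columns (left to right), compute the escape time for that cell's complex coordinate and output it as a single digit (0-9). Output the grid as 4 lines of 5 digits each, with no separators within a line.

(row=0, col=0): c = -0.4500 + 0.6300i → escape time 9
(row=0, col=1): c = -0.2950 + 0.6300i → escape time 9
(row=0, col=2): c = -0.1400 + 0.6300i → escape time 9
(row=0, col=3): c = 0.0150 + 0.6300i → escape time 9
(row=0, col=4): c = 0.1700 + 0.6300i → escape time 9
(row=1, col=0): c = -0.4500 + 0.1767i → escape time 9
(row=1, col=1): c = -0.2950 + 0.1767i → escape time 9
(row=1, col=2): c = -0.1400 + 0.1767i → escape time 9
(row=1, col=3): c = 0.0150 + 0.1767i → escape time 9
(row=1, col=4): c = 0.1700 + 0.1767i → escape time 9
(row=2, col=0): c = -0.4500 + -0.2767i → escape time 9
(row=2, col=1): c = -0.2950 + -0.2767i → escape time 9
(row=2, col=2): c = -0.1400 + -0.2767i → escape time 9
(row=2, col=3): c = 0.0150 + -0.2767i → escape time 9
(row=2, col=4): c = 0.1700 + -0.2767i → escape time 9
(row=3, col=0): c = -0.4500 + -0.7300i → escape time 7
(row=3, col=1): c = -0.2950 + -0.7300i → escape time 9
(row=3, col=2): c = -0.1400 + -0.7300i → escape time 9
(row=3, col=3): c = 0.0150 + -0.7300i → escape time 9
(row=3, col=4): c = 0.1700 + -0.7300i → escape time 6

Answer: 99999
99999
99999
79996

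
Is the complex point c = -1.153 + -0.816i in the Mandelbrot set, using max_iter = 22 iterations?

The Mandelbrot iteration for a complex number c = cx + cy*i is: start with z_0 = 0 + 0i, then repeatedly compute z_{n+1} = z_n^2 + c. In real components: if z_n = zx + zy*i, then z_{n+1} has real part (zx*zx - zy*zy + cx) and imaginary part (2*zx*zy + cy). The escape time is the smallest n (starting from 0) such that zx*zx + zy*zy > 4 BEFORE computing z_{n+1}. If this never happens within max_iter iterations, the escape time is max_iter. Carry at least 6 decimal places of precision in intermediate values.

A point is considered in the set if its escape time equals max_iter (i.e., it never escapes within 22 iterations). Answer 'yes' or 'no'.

Answer: no

Derivation:
z_0 = 0 + 0i, c = -1.1530 + -0.8160i
Iter 1: z = -1.1530 + -0.8160i, |z|^2 = 1.9953
Iter 2: z = -0.4894 + 1.0657i, |z|^2 = 1.3753
Iter 3: z = -2.0491 + -1.8592i, |z|^2 = 7.6557
Escaped at iteration 3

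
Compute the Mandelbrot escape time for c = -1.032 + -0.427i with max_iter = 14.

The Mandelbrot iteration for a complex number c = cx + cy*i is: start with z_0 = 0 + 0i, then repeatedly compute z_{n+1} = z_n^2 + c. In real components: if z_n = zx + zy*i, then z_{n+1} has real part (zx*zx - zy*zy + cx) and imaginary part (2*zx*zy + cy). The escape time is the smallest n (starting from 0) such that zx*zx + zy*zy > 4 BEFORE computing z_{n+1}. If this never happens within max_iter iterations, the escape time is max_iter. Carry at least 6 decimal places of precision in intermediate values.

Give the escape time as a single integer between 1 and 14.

z_0 = 0 + 0i, c = -1.0320 + -0.4270i
Iter 1: z = -1.0320 + -0.4270i, |z|^2 = 1.2474
Iter 2: z = -0.1493 + 0.4543i, |z|^2 = 0.2287
Iter 3: z = -1.2161 + -0.5627i, |z|^2 = 1.7955
Iter 4: z = 0.1304 + 0.9415i, |z|^2 = 0.9035
Iter 5: z = -1.9015 + -0.1815i, |z|^2 = 3.6487
Iter 6: z = 2.5508 + 0.2633i, |z|^2 = 6.5759
Escaped at iteration 6

Answer: 6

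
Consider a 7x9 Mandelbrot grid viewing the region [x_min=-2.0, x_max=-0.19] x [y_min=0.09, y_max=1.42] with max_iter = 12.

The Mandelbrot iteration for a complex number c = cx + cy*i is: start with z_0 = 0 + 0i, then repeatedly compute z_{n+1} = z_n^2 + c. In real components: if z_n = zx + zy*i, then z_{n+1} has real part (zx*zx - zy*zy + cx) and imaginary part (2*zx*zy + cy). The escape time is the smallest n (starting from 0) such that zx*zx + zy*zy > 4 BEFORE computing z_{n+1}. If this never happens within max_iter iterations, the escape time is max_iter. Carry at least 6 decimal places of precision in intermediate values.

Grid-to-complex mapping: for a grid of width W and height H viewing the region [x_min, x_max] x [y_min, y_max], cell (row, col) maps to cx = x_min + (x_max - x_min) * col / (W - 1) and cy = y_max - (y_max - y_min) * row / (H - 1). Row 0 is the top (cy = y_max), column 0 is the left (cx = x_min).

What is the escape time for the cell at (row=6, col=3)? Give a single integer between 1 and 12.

Answer: 6

Derivation:
z_0 = 0 + 0i, c = -1.0950 + 0.4225i
Iter 1: z = -1.0950 + 0.4225i, |z|^2 = 1.3775
Iter 2: z = -0.0745 + -0.5028i, |z|^2 = 0.2583
Iter 3: z = -1.3422 + 0.4974i, |z|^2 = 2.0490
Iter 4: z = 0.4592 + -0.9127i, |z|^2 = 1.0440
Iter 5: z = -1.7172 + -0.4158i, |z|^2 = 3.1218
Iter 6: z = 1.6811 + 1.8504i, |z|^2 = 6.2499
Escaped at iteration 6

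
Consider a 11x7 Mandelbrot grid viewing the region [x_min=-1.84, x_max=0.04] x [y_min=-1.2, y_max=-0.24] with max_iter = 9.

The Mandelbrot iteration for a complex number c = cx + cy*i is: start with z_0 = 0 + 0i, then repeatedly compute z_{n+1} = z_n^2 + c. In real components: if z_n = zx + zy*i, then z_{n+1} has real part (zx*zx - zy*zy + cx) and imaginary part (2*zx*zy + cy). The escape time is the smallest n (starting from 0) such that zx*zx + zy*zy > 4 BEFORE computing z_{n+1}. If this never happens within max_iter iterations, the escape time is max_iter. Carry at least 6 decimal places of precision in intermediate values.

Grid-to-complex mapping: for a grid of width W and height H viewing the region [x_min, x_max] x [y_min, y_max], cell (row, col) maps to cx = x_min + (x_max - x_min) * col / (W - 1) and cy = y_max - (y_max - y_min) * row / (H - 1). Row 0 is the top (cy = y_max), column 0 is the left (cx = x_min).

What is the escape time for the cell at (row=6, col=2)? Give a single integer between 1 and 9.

Answer: 2

Derivation:
z_0 = 0 + 0i, c = -1.4640 + -1.2000i
Iter 1: z = -1.4640 + -1.2000i, |z|^2 = 3.5833
Iter 2: z = -0.7607 + 2.3136i, |z|^2 = 5.9314
Escaped at iteration 2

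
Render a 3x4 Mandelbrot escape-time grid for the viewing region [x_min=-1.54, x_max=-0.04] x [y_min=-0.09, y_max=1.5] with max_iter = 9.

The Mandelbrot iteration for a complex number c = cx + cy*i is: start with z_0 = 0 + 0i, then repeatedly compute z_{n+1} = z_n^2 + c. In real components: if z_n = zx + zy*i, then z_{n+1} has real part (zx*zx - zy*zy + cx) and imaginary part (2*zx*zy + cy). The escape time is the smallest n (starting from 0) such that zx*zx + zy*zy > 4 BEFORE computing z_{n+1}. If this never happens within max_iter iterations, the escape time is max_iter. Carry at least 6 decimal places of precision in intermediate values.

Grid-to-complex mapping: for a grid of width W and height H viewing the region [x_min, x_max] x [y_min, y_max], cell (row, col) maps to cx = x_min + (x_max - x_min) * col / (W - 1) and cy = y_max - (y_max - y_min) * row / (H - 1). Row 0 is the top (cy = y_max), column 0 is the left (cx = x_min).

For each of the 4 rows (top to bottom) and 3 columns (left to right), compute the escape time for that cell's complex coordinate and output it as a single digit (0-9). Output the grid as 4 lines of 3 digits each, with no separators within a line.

Answer: 122
239
379
799

Derivation:
(row=0, col=0): c = -1.5400 + 1.5000i → escape time 1
(row=0, col=1): c = -0.7900 + 1.5000i → escape time 2
(row=0, col=2): c = -0.0400 + 1.5000i → escape time 2
(row=1, col=0): c = -1.5400 + 0.9700i → escape time 2
(row=1, col=1): c = -0.7900 + 0.9700i → escape time 3
(row=1, col=2): c = -0.0400 + 0.9700i → escape time 9
(row=2, col=0): c = -1.5400 + 0.4400i → escape time 3
(row=2, col=1): c = -0.7900 + 0.4400i → escape time 7
(row=2, col=2): c = -0.0400 + 0.4400i → escape time 9
(row=3, col=0): c = -1.5400 + -0.0900i → escape time 7
(row=3, col=1): c = -0.7900 + -0.0900i → escape time 9
(row=3, col=2): c = -0.0400 + -0.0900i → escape time 9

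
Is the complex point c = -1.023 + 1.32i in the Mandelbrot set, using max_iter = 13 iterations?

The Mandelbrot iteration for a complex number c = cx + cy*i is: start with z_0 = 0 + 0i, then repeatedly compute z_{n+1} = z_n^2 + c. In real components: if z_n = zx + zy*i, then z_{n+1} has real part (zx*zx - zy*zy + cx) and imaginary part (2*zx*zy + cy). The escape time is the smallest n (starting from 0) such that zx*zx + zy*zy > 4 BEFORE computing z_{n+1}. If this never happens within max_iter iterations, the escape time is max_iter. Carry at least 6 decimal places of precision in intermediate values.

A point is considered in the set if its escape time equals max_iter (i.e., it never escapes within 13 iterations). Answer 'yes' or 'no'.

Answer: no

Derivation:
z_0 = 0 + 0i, c = -1.0230 + 1.3200i
Iter 1: z = -1.0230 + 1.3200i, |z|^2 = 2.7889
Iter 2: z = -1.7189 + -1.3807i, |z|^2 = 4.8609
Escaped at iteration 2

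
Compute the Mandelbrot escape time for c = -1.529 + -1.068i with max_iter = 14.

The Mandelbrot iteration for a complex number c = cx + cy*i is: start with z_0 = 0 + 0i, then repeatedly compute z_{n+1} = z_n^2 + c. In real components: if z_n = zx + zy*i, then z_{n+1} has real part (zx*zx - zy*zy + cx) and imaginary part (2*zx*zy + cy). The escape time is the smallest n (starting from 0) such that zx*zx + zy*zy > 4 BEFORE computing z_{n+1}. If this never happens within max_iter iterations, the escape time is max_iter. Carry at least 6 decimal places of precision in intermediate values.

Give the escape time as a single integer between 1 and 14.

Answer: 2

Derivation:
z_0 = 0 + 0i, c = -1.5290 + -1.0680i
Iter 1: z = -1.5290 + -1.0680i, |z|^2 = 3.4785
Iter 2: z = -0.3318 + 2.1979i, |z|^2 = 4.9410
Escaped at iteration 2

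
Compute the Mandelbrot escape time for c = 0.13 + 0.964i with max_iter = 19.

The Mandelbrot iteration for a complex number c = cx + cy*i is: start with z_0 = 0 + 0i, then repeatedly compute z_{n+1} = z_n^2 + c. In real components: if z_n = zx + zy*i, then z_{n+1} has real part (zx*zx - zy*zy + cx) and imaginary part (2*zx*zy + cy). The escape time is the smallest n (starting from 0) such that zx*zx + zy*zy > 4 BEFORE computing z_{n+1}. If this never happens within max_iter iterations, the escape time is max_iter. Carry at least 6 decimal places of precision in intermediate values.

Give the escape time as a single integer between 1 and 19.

z_0 = 0 + 0i, c = 0.1300 + 0.9640i
Iter 1: z = 0.1300 + 0.9640i, |z|^2 = 0.9462
Iter 2: z = -0.7824 + 1.2146i, |z|^2 = 2.0875
Iter 3: z = -0.7332 + -0.9367i, |z|^2 = 1.4149
Iter 4: z = -0.2097 + 2.3375i, |z|^2 = 5.5080
Escaped at iteration 4

Answer: 4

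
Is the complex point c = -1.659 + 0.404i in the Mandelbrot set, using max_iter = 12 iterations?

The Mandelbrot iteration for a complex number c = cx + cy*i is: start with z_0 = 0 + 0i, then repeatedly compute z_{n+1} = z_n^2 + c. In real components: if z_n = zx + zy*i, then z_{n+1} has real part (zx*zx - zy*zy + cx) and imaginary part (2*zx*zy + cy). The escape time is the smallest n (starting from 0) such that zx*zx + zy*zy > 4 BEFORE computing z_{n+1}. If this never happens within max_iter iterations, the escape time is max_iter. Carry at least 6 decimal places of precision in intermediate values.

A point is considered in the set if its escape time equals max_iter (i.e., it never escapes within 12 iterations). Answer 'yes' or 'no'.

z_0 = 0 + 0i, c = -1.6590 + 0.4040i
Iter 1: z = -1.6590 + 0.4040i, |z|^2 = 2.9155
Iter 2: z = 0.9301 + -0.9365i, |z|^2 = 1.7420
Iter 3: z = -1.6710 + -1.3380i, |z|^2 = 4.5822
Escaped at iteration 3

Answer: no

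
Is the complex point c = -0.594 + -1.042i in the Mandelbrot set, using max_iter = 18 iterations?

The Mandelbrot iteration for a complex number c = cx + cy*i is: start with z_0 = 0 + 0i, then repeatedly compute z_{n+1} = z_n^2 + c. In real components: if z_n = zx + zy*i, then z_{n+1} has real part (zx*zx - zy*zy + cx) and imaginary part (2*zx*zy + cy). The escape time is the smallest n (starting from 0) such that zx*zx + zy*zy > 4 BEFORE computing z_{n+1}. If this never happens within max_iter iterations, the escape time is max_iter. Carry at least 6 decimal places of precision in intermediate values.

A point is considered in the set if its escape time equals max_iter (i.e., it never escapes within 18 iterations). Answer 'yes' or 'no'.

z_0 = 0 + 0i, c = -0.5940 + -1.0420i
Iter 1: z = -0.5940 + -1.0420i, |z|^2 = 1.4386
Iter 2: z = -1.3269 + 0.1959i, |z|^2 = 1.7991
Iter 3: z = 1.1284 + -1.5619i, |z|^2 = 3.7127
Iter 4: z = -1.7603 + -4.5667i, |z|^2 = 23.9536
Escaped at iteration 4

Answer: no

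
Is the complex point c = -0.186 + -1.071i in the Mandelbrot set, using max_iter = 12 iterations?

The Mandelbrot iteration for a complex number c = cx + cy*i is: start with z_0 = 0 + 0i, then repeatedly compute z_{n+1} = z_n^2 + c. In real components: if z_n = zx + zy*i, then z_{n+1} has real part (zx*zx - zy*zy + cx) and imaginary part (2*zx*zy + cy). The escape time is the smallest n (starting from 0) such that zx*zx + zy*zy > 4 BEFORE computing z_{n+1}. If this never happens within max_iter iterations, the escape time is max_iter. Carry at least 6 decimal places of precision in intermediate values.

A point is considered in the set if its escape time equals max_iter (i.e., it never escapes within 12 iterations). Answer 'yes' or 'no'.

z_0 = 0 + 0i, c = -0.1860 + -1.0710i
Iter 1: z = -0.1860 + -1.0710i, |z|^2 = 1.1816
Iter 2: z = -1.2984 + -0.6726i, |z|^2 = 2.1383
Iter 3: z = 1.0476 + 0.6756i, |z|^2 = 1.5539
Iter 4: z = 0.4549 + 0.3446i, |z|^2 = 0.3257
Iter 5: z = -0.0978 + -0.7575i, |z|^2 = 0.5833
Iter 6: z = -0.7502 + -0.9229i, |z|^2 = 1.4146
Iter 7: z = -0.4749 + 0.3138i, |z|^2 = 0.3240
Iter 8: z = -0.0589 + -1.3690i, |z|^2 = 1.8777
Iter 9: z = -2.0568 + -0.9098i, |z|^2 = 5.0581
Escaped at iteration 9

Answer: no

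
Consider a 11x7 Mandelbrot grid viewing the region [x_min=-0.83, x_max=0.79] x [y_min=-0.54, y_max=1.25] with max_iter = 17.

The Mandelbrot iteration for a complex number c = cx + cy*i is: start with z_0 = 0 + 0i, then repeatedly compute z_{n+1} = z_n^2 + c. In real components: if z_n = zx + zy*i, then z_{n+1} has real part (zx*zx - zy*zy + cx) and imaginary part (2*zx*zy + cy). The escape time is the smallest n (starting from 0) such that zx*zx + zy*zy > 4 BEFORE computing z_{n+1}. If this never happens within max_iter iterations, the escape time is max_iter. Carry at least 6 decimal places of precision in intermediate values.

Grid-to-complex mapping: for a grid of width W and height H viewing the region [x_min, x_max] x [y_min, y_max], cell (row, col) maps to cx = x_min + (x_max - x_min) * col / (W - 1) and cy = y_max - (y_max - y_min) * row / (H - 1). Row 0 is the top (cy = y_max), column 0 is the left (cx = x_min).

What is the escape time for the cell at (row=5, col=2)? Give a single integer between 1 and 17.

z_0 = 0 + 0i, c = -0.5060 + -0.2417i
Iter 1: z = -0.5060 + -0.2417i, |z|^2 = 0.3144
Iter 2: z = -0.3084 + 0.0029i, |z|^2 = 0.0951
Iter 3: z = -0.4109 + -0.2435i, |z|^2 = 0.2281
Iter 4: z = -0.3964 + -0.0416i, |z|^2 = 0.1589
Iter 5: z = -0.3506 + -0.2087i, |z|^2 = 0.1665
Iter 6: z = -0.4266 + -0.0953i, |z|^2 = 0.1911
Iter 7: z = -0.3331 + -0.1603i, |z|^2 = 0.1366
Iter 8: z = -0.4208 + -0.1349i, |z|^2 = 0.1952
Iter 9: z = -0.3471 + -0.1282i, |z|^2 = 0.1369
Iter 10: z = -0.4019 + -0.1527i, |z|^2 = 0.1849
Iter 11: z = -0.3678 + -0.1189i, |z|^2 = 0.1494
Iter 12: z = -0.3849 + -0.1542i, |z|^2 = 0.1719
Iter 13: z = -0.3816 + -0.1230i, |z|^2 = 0.1608
Iter 14: z = -0.3755 + -0.1478i, |z|^2 = 0.1628
Iter 15: z = -0.3869 + -0.1307i, |z|^2 = 0.1667
Iter 16: z = -0.3734 + -0.1406i, |z|^2 = 0.1592

Answer: 17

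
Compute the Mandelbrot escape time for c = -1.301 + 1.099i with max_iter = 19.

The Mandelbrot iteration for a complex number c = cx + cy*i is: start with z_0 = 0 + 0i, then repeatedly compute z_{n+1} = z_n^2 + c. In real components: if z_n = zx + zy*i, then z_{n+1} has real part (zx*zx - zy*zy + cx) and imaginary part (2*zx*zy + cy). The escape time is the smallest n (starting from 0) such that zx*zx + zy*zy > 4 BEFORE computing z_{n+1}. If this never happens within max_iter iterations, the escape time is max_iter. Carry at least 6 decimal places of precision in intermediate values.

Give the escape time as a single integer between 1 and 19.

Answer: 3

Derivation:
z_0 = 0 + 0i, c = -1.3010 + 1.0990i
Iter 1: z = -1.3010 + 1.0990i, |z|^2 = 2.9004
Iter 2: z = -0.8162 + -1.7606i, |z|^2 = 3.7659
Iter 3: z = -3.7345 + 3.9730i, |z|^2 = 29.7314
Escaped at iteration 3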